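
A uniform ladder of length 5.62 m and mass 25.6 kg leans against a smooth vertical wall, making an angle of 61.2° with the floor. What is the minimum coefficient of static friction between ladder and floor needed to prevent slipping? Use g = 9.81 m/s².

Choose the foot of the ladder as the axis so the floor normal and friction both act there and drop out.
Ladder weight 25.6×9.81 = 251.1 N acts at 2.81 m along the ladder; its horizontal arm is 2.81·cos61.2° = 1.354 m → τ = 340 N·m clockwise.
Wall normal N acts horizontally at the top; its moment arm is the height L sinθ = 5.62·sin61.2° = 4.925 m, counterclockwise.
For rotational equilibrium, N × 4.925 = 340, so N = 69.04 N.
ΣFx = 0 ⇒ f = N_wall = 69.04 N. ΣFy = 0 ⇒ N_floor = 251.1 N.
μ_min = f / N_floor = 69.04 / 251.1 = 0.275.

μ_min ≈ 0.275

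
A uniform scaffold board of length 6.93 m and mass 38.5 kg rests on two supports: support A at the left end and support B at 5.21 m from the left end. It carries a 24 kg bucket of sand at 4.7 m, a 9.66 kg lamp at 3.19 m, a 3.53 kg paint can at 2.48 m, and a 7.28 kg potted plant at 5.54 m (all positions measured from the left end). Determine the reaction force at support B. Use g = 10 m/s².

R_B ≈ 626 N

Choose support A as the axis so its reaction then has zero moment arm.
Beam weight: 38.5 × 10 = 385 N down at 3.465 m → arm 3.465 m, τ = 385 × 3.465 = 1334 N·m clockwise.
Bucket of sand: 24 × 10 = 240 N down at 4.7 m → arm 4.7 m, τ = 240 × 4.7 = 1128 N·m clockwise.
Lamp: 9.66 × 10 = 96.6 N down at 3.19 m → arm 3.19 m, τ = 96.6 × 3.19 = 308.2 N·m clockwise.
Paint can: 3.53 × 10 = 35.3 N down at 2.48 m → arm 2.48 m, τ = 35.3 × 2.48 = 87.54 N·m clockwise.
Potted plant: 7.28 × 10 = 72.8 N down at 5.54 m → arm 5.54 m, τ = 72.8 × 5.54 = 403.3 N·m clockwise.
Net load moment about support A = 3261 N·m clockwise.
Reaction R at support B is upward at 5.21 m, arm 5.21 m → moment R × 5.21 counterclockwise.
For rotational equilibrium, R × 5.21 = 3261, so R = 626 N.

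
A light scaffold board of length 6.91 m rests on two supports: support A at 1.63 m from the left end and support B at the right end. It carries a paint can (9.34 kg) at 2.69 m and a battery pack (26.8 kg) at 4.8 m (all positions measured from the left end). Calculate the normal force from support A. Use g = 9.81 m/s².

R_A ≈ 178 N

Take moments about support B.
Paint can: 9.34 × 9.81 = 91.63 N down at 2.69 m → arm 4.22 m, τ = 91.63 × 4.22 = 386.7 N·m counterclockwise.
Battery pack: 26.8 × 9.81 = 262.9 N down at 4.8 m → arm 2.11 m, τ = 262.9 × 2.11 = 554.7 N·m counterclockwise.
Net load moment about support B = 941.4 N·m counterclockwise.
Reaction R at support A is upward at 1.63 m, arm 5.28 m → moment R × 5.28 clockwise.
Setting net torque to zero: R × 5.28 = 941.4 → R = 178 N.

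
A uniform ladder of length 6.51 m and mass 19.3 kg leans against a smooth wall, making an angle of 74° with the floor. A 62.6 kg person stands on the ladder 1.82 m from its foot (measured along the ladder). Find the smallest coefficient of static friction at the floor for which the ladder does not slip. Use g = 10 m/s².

Choose the foot of the ladder as the axis so the floor normal and friction both act there and drop out.
Ladder weight 19.3×10 = 193 N acts at 3.255 m along the ladder; its horizontal arm is 3.255·cos74° = 0.8972 m → τ = 173.2 N·m clockwise.
Person: 62.6×10 = 626 N at 1.82 m → arm 0.5017 m → τ = 314.1 N·m clockwise.
Wall normal N acts horizontally at the top; its moment arm is the height L sinθ = 6.51·sin74° = 6.258 m, counterclockwise.
Στ = 0 ⇒ N × 6.258 = 487.3 ⇒ N = 77.87 N.
ΣFx = 0 ⇒ f = N_wall = 77.87 N. ΣFy = 0 ⇒ N_floor = 819 N.
μ_min = f / N_floor = 77.87 / 819 = 0.0951.

μ_min ≈ 0.0951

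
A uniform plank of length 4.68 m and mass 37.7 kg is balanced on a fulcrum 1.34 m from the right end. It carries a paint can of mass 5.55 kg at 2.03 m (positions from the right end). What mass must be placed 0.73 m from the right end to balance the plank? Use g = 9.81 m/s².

m ≈ 68.1 kg

Take moments about the fulcrum (at 1.34 m from the right end).
Beam weight: 37.7 × 9.81 = 369.8 N down at 2.34 m → arm 1 m, τ = 369.8 × 1 = 369.8 N·m counterclockwise.
Paint can: 5.55 × 9.81 = 54.45 N down at 2.03 m → arm 0.69 m, τ = 54.45 × 0.69 = 37.57 N·m counterclockwise.
Net moment of known loads = 407.4 N·m counterclockwise.
An unknown mass m at 0.73 m has arm 0.61 m; its moment is m·g·0.61 clockwise.
Στ = 0 ⇒ m × 9.81 × 0.61 = 407.4 ⇒ m = 407.4 / (9.81 × 0.61) = 68.1 kg.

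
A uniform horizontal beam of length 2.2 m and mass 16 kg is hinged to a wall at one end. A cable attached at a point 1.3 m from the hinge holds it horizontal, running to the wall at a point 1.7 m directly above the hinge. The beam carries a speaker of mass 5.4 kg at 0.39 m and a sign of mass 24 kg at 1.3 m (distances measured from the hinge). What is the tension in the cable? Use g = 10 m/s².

T ≈ 493 N

Choose the hinge as the axis so the unknown hinge reaction has zero arm there.
Beam weight: 16 × 10 = 160 N down at 1.1 m → arm 1.1 m, τ = 160 × 1.1 = 176 N·m clockwise.
Speaker: 5.4 × 10 = 54 N down at 0.39 m → arm 0.39 m, τ = 54 × 0.39 = 21.06 N·m clockwise.
Sign: 24 × 10 = 240 N down at 1.3 m → arm 1.3 m, τ = 240 × 1.3 = 312 N·m clockwise.
Total clockwise load moment = 509.1 N·m.
The cable tension T acts at 1.3 m; only its component perpendicular to the beam, T sinθ, produces torque. sinθ = h/√(h²+d²) = 1.7/√(1.7²+1.3²) = 0.7944.
Στ = 0 ⇒ T × 1.3 × 0.7944 = 509.1 ⇒ T = 509.1 / 1.033 = 493 N.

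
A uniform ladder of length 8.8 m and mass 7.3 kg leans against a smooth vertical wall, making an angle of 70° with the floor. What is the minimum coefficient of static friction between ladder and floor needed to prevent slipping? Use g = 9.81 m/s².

μ_min ≈ 0.182

Taking torques about the foot of the ladder:
Ladder weight 7.3×9.81 = 71.61 N acts at 4.4 m along the ladder; its horizontal arm is 4.4·cos70° = 1.505 m → τ = 107.8 N·m clockwise.
Wall normal N acts horizontally at the top; its moment arm is the height L sinθ = 8.8·sin70° = 8.269 m, counterclockwise.
Στ = 0 ⇒ N × 8.269 = 107.8 ⇒ N = 13.04 N.
ΣFx = 0 ⇒ f = N_wall = 13.04 N. ΣFy = 0 ⇒ N_floor = 71.61 N.
μ_min = f / N_floor = 13.04 / 71.61 = 0.182.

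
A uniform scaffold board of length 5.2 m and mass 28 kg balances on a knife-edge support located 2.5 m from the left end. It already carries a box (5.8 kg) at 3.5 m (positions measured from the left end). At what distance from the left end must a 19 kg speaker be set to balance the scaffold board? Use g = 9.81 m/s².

Take moments about the knife-edge support (at 2.5 m from the left end).
Beam weight: 28 × 9.81 = 274.7 N down at 2.6 m → arm 0.1 m, τ = 274.7 × 0.1 = 27.47 N·m clockwise.
Box: 5.8 × 9.81 = 56.9 N down at 3.5 m → arm 1 m, τ = 56.9 × 1 = 56.9 N·m clockwise.
Net moment of existing loads = 84.37 N·m clockwise.
The speaker weighs 19 × 9.81 = 186.4 N and must supply an equal counterclockwise moment, so its lever arm about the knife-edge support is 84.37 / 186.4 = 0.453 m.
That puts it at 2.5 − 0.453 = 2.05 m from the left end.

x ≈ 2.05 m from the left end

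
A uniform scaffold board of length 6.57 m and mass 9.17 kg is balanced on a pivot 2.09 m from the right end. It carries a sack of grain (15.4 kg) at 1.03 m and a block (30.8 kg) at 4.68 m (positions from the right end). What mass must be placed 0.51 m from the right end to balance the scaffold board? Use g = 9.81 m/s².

Sum moments about the pivot (at 2.09 m from the right end) (the support reaction has zero arm there).
Beam weight: 9.17 × 9.81 = 89.96 N down at 3.285 m → arm 1.195 m, τ = 89.96 × 1.195 = 107.5 N·m counterclockwise.
Sack of grain: 15.4 × 9.81 = 151.1 N down at 1.03 m → arm 1.06 m, τ = 151.1 × 1.06 = 160.2 N·m clockwise.
Block: 30.8 × 9.81 = 302.1 N down at 4.68 m → arm 2.59 m, τ = 302.1 × 2.59 = 782.4 N·m counterclockwise.
Net moment of known loads = 729.7 N·m counterclockwise.
An unknown mass m at 0.51 m has arm 1.58 m; its moment is m·g·1.58 clockwise.
Balancing moments: m × 9.81 × 1.58 = 729.7, giving m = 729.7 / (9.81 × 1.58) = 47.1 kg.

m ≈ 47.1 kg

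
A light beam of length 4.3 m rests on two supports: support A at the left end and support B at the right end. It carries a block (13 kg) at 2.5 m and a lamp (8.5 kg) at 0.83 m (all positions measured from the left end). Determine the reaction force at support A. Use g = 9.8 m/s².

Taking torques about support B:
Block: 13 × 9.8 = 127.4 N down at 2.5 m → arm 1.8 m, τ = 127.4 × 1.8 = 229.3 N·m counterclockwise.
Lamp: 8.5 × 9.8 = 83.3 N down at 0.83 m → arm 3.47 m, τ = 83.3 × 3.47 = 289.1 N·m counterclockwise.
Net load moment about support B = 518.4 N·m counterclockwise.
Reaction R at support A is upward at 0 m, arm 4.3 m → moment R × 4.3 clockwise.
Στ = 0 ⇒ R × 4.3 = 518.4 ⇒ R = 121 N.

R_A ≈ 121 N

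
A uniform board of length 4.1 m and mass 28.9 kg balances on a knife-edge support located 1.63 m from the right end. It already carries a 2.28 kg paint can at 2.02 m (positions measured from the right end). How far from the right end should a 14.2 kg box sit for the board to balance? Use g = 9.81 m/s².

x ≈ 0.713 m from the right end

Sum moments about the knife-edge support (at 1.63 m from the right end) (the support reaction has zero arm there).
Beam weight: 28.9 × 9.81 = 283.5 N down at 2.05 m → arm 0.42 m, τ = 283.5 × 0.42 = 119.1 N·m counterclockwise.
Paint can: 2.28 × 9.81 = 22.37 N down at 2.02 m → arm 0.39 m, τ = 22.37 × 0.39 = 8.724 N·m counterclockwise.
Net moment of existing loads = 127.8 N·m counterclockwise.
The box weighs 14.2 × 9.81 = 139.3 N and must supply an equal clockwise moment, so its lever arm about the knife-edge support is 127.8 / 139.3 = 0.917 m.
That puts it at 1.63 − 0.917 = 0.713 m from the right end.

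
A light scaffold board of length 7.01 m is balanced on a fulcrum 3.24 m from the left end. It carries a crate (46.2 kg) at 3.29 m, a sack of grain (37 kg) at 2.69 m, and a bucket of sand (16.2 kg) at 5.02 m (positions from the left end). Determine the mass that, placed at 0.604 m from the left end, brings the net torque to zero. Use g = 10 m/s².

m ≈ 4.1 kg

Choose the fulcrum (at 3.24 m from the left end) as the axis so the support reaction has zero arm there.
Crate: 46.2 × 10 = 462 N down at 3.29 m → arm 0.05 m, τ = 462 × 0.05 = 23.1 N·m clockwise.
Sack of grain: 37 × 10 = 370 N down at 2.69 m → arm 0.55 m, τ = 370 × 0.55 = 203.5 N·m counterclockwise.
Bucket of sand: 16.2 × 10 = 162 N down at 5.02 m → arm 1.78 m, τ = 162 × 1.78 = 288.4 N·m clockwise.
Net moment of known loads = 108 N·m clockwise.
An unknown mass m at 0.604 m has arm 2.636 m; its moment is m·g·2.636 counterclockwise.
For rotational equilibrium, m × 10 × 2.636 = 108, so m = 108 / (10 × 2.636) = 4.1 kg.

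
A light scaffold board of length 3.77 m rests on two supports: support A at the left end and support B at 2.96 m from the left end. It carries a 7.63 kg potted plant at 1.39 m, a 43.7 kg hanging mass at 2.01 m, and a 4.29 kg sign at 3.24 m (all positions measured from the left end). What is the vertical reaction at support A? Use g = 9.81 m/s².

Sum moments about support B (its reaction then has zero moment arm).
Potted plant: 7.63 × 9.81 = 74.85 N down at 1.39 m → arm 1.57 m, τ = 74.85 × 1.57 = 117.5 N·m counterclockwise.
Hanging mass: 43.7 × 9.81 = 428.7 N down at 2.01 m → arm 0.95 m, τ = 428.7 × 0.95 = 407.3 N·m counterclockwise.
Sign: 4.29 × 9.81 = 42.08 N down at 3.24 m → arm 0.28 m, τ = 42.08 × 0.28 = 11.78 N·m clockwise.
Net load moment about support B = 513 N·m counterclockwise.
Reaction R at support A is upward at 0 m, arm 2.96 m → moment R × 2.96 clockwise.
Balancing moments: R × 2.96 = 513, giving R = 173 N.

R_A ≈ 173 N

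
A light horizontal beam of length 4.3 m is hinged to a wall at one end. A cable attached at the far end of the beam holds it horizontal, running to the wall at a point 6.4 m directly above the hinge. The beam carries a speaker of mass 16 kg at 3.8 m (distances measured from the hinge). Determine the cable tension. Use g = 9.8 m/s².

T ≈ 167 N

Choose the hinge as the axis so the unknown hinge reaction has zero arm there.
Speaker: 16 × 9.8 = 156.8 N down at 3.8 m → arm 3.8 m, τ = 156.8 × 3.8 = 595.8 N·m clockwise.
Total clockwise load moment = 595.8 N·m.
The cable tension T acts at 4.3 m; only its component perpendicular to the beam, T sinθ, produces torque. sinθ = h/√(h²+d²) = 6.4/√(6.4²+4.3²) = 0.83.
For rotational equilibrium, T × 4.3 × 0.83 = 595.8, so T = 595.8 / 3.569 = 167 N.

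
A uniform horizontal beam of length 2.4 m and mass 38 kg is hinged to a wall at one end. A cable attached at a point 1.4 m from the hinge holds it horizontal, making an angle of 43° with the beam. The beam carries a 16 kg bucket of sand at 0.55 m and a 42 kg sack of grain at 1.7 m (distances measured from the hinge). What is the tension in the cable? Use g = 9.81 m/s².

About the hinge:
Beam weight: 38 × 9.81 = 372.8 N down at 1.2 m → arm 1.2 m, τ = 372.8 × 1.2 = 447.4 N·m clockwise.
Bucket of sand: 16 × 9.81 = 157 N down at 0.55 m → arm 0.55 m, τ = 157 × 0.55 = 86.35 N·m clockwise.
Sack of grain: 42 × 9.81 = 412 N down at 1.7 m → arm 1.7 m, τ = 412 × 1.7 = 700.4 N·m clockwise.
Total clockwise load moment = 1234 N·m.
The cable tension T acts at 1.4 m; only its component perpendicular to the beam, T sinθ, produces torque. sin 43° = 0.682.
Στ = 0 ⇒ T × 1.4 × 0.682 = 1234 ⇒ T = 1234 / 0.9548 = 1290 N.

T ≈ 1290 N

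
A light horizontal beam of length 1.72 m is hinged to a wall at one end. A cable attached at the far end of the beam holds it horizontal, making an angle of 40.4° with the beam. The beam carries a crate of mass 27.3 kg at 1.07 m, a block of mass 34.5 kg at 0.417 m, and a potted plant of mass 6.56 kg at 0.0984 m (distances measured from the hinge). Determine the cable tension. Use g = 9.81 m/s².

About the hinge:
Crate: 27.3 × 9.81 = 267.8 N down at 1.07 m → arm 1.07 m, τ = 267.8 × 1.07 = 286.5 N·m clockwise.
Block: 34.5 × 9.81 = 338.4 N down at 0.417 m → arm 0.417 m, τ = 338.4 × 0.417 = 141.1 N·m clockwise.
Potted plant: 6.56 × 9.81 = 64.35 N down at 0.0984 m → arm 0.0984 m, τ = 64.35 × 0.0984 = 6.332 N·m clockwise.
Total clockwise load moment = 433.9 N·m.
The cable tension T acts at 1.72 m; only its component perpendicular to the beam, T sinθ, produces torque. sin 40.4° = 0.6481.
Balancing moments: T × 1.72 × 0.6481 = 433.9, giving T = 433.9 / 1.115 = 389 N.

T ≈ 389 N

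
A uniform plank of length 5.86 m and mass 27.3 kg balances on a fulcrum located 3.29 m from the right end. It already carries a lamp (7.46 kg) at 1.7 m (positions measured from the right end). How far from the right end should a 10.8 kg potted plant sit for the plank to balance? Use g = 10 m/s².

x ≈ 5.3 m from the right end

Sum moments about the fulcrum (at 3.29 m from the right end) (the support reaction has zero arm there).
Beam weight: 27.3 × 10 = 273 N down at 2.93 m → arm 0.36 m, τ = 273 × 0.36 = 98.28 N·m clockwise.
Lamp: 7.46 × 10 = 74.6 N down at 1.7 m → arm 1.59 m, τ = 74.6 × 1.59 = 118.6 N·m clockwise.
Net moment of existing loads = 216.9 N·m clockwise.
The potted plant weighs 10.8 × 10 = 108 N and must supply an equal counterclockwise moment, so its lever arm about the fulcrum is 216.9 / 108 = 2.01 m.
That puts it at 3.29 + 2.01 = 5.3 m from the right end.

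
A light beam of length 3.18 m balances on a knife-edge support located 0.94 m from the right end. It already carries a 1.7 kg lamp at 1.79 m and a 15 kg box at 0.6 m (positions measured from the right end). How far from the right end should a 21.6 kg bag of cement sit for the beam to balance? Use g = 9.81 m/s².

Take moments about the knife-edge support (at 0.94 m from the right end).
Lamp: 1.7 × 9.81 = 16.68 N down at 1.79 m → arm 0.85 m, τ = 16.68 × 0.85 = 14.18 N·m counterclockwise.
Box: 15 × 9.81 = 147.2 N down at 0.6 m → arm 0.34 m, τ = 147.2 × 0.34 = 50.05 N·m clockwise.
Net moment of existing loads = 35.87 N·m clockwise.
The bag of cement weighs 21.6 × 9.81 = 211.9 N and must supply an equal counterclockwise moment, so its lever arm about the knife-edge support is 35.87 / 211.9 = 0.169 m.
That puts it at 0.94 + 0.169 = 1.11 m from the right end.

x ≈ 1.11 m from the right end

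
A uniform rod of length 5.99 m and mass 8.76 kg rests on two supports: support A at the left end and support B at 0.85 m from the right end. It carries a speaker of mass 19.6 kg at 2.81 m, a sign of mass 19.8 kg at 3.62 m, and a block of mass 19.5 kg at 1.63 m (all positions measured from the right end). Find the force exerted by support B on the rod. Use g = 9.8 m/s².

R_B ≈ 420 N

Taking torques about support A:
Beam weight: 8.76 × 9.8 = 85.85 N down at 2.995 m → arm 2.995 m, τ = 85.85 × 2.995 = 257.1 N·m clockwise.
Speaker: 19.6 × 9.8 = 192.1 N down at 2.81 m → arm 3.18 m, τ = 192.1 × 3.18 = 610.9 N·m clockwise.
Sign: 19.8 × 9.8 = 194 N down at 3.62 m → arm 2.37 m, τ = 194 × 2.37 = 459.8 N·m clockwise.
Block: 19.5 × 9.8 = 191.1 N down at 1.63 m → arm 4.36 m, τ = 191.1 × 4.36 = 833.2 N·m clockwise.
Net load moment about support A = 2161 N·m clockwise.
Reaction R at support B is upward at 0.85 m, arm 5.14 m → moment R × 5.14 counterclockwise.
For rotational equilibrium, R × 5.14 = 2161, so R = 420 N.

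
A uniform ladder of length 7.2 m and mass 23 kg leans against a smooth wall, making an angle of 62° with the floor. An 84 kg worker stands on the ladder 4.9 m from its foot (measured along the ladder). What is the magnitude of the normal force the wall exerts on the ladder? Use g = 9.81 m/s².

Sum moments about the foot of the ladder (the floor normal and friction both act there and drop out).
Ladder weight 23×9.81 = 225.6 N acts at 3.6 m along the ladder; its horizontal arm is 3.6·cos62° = 1.69 m → τ = 381.3 N·m clockwise.
Worker: 84×9.81 = 824 N at 4.9 m → arm 2.3 m → τ = 1895 N·m clockwise.
Wall normal N acts horizontally at the top; its moment arm is the height L sinθ = 7.2·sin62° = 6.357 m, counterclockwise.
Setting net torque to zero: N × 6.357 = 2276 → N = 358 N.

N_wall ≈ 358 N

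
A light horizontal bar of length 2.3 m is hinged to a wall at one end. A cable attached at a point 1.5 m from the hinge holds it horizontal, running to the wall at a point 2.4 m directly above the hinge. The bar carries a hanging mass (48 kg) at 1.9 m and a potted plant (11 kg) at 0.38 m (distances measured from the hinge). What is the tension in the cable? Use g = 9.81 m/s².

T ≈ 736 N

Take moments about the hinge.
Hanging mass: 48 × 9.81 = 470.9 N down at 1.9 m → arm 1.9 m, τ = 470.9 × 1.9 = 894.7 N·m clockwise.
Potted plant: 11 × 9.81 = 107.9 N down at 0.38 m → arm 0.38 m, τ = 107.9 × 0.38 = 41 N·m clockwise.
Total clockwise load moment = 935.7 N·m.
The cable tension T acts at 1.5 m; only its component perpendicular to the bar, T sinθ, produces torque. sinθ = h/√(h²+d²) = 2.4/√(2.4²+1.5²) = 0.848.
For rotational equilibrium, T × 1.5 × 0.848 = 935.7, so T = 935.7 / 1.272 = 736 N.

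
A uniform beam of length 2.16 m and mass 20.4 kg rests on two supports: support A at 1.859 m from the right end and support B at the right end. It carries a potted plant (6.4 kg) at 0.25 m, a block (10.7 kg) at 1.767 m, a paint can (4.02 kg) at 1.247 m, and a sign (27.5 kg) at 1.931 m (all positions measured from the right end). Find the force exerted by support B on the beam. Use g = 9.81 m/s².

Choose support A as the axis so its reaction then has zero moment arm.
Beam weight: 20.4 × 9.81 = 200.1 N down at 1.08 m → arm 0.779 m, τ = 200.1 × 0.779 = 155.9 N·m clockwise.
Potted plant: 6.4 × 9.81 = 62.78 N down at 0.25 m → arm 1.609 m, τ = 62.78 × 1.609 = 101 N·m clockwise.
Block: 10.7 × 9.81 = 105 N down at 1.767 m → arm 0.092 m, τ = 105 × 0.092 = 9.66 N·m clockwise.
Paint can: 4.02 × 9.81 = 39.44 N down at 1.247 m → arm 0.612 m, τ = 39.44 × 0.612 = 24.14 N·m clockwise.
Sign: 27.5 × 9.81 = 269.8 N down at 1.931 m → arm 0.072 m, τ = 269.8 × 0.072 = 19.43 N·m counterclockwise.
Net load moment about support A = 271.3 N·m clockwise.
Reaction R at support B is upward at 0 m, arm 1.859 m → moment R × 1.859 counterclockwise.
Balancing moments: R × 1.859 = 271.3, giving R = 146 N.

R_B ≈ 146 N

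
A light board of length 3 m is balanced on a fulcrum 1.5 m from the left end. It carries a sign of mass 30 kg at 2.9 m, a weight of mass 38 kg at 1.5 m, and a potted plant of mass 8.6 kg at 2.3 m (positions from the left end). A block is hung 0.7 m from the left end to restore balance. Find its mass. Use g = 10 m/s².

Choose the fulcrum (at 1.5 m from the left end) as the axis so the support reaction has zero arm there.
Sign: 30 × 10 = 300 N down at 2.9 m → arm 1.4 m, τ = 300 × 1.4 = 420 N·m clockwise.
Weight: acts at the fulcrum, moment arm 0 → no torque.
Potted plant: 8.6 × 10 = 86 N down at 2.3 m → arm 0.8 m, τ = 86 × 0.8 = 68.8 N·m clockwise.
Net moment of known loads = 488.8 N·m clockwise.
An unknown mass m at 0.7 m has arm 0.8 m; its moment is m·g·0.8 counterclockwise.
Balancing moments: m × 10 × 0.8 = 488.8, giving m = 488.8 / (10 × 0.8) = 61.1 kg.

m ≈ 61.1 kg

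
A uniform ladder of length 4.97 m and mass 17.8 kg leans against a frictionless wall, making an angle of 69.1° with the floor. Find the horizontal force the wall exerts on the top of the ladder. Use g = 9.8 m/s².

Take moments about the foot of the ladder.
Ladder weight 17.8×9.8 = 174.4 N acts at 2.485 m along the ladder; its horizontal arm is 2.485·cos69.1° = 0.8865 m → τ = 154.6 N·m clockwise.
Wall normal N acts horizontally at the top; its moment arm is the height L sinθ = 4.97·sin69.1° = 4.643 m, counterclockwise.
For rotational equilibrium, N × 4.643 = 154.6, so N = 33.3 N.

N_wall ≈ 33.3 N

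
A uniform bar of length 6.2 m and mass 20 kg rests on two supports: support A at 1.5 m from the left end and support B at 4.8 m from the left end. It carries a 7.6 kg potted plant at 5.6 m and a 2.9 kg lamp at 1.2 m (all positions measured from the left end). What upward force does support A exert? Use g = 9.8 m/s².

Choose support B as the axis so its reaction then has zero moment arm.
Beam weight: 20 × 9.8 = 196 N down at 3.1 m → arm 1.7 m, τ = 196 × 1.7 = 333.2 N·m counterclockwise.
Potted plant: 7.6 × 9.8 = 74.48 N down at 5.6 m → arm 0.8 m, τ = 74.48 × 0.8 = 59.58 N·m clockwise.
Lamp: 2.9 × 9.8 = 28.42 N down at 1.2 m → arm 3.6 m, τ = 28.42 × 3.6 = 102.3 N·m counterclockwise.
Net load moment about support B = 375.9 N·m counterclockwise.
Reaction R at support A is upward at 1.5 m, arm 3.3 m → moment R × 3.3 clockwise.
Στ = 0 ⇒ R × 3.3 = 375.9 ⇒ R = 114 N.

R_A ≈ 114 N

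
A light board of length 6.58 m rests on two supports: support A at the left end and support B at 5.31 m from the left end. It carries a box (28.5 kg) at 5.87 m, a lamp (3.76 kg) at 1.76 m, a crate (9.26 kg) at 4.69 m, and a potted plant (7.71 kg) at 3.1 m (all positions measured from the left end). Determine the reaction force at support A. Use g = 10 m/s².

Take moments about support B.
Box: 28.5 × 10 = 285 N down at 5.87 m → arm 0.56 m, τ = 285 × 0.56 = 159.6 N·m clockwise.
Lamp: 3.76 × 10 = 37.6 N down at 1.76 m → arm 3.55 m, τ = 37.6 × 3.55 = 133.5 N·m counterclockwise.
Crate: 9.26 × 10 = 92.6 N down at 4.69 m → arm 0.62 m, τ = 92.6 × 0.62 = 57.41 N·m counterclockwise.
Potted plant: 7.71 × 10 = 77.1 N down at 3.1 m → arm 2.21 m, τ = 77.1 × 2.21 = 170.4 N·m counterclockwise.
Net load moment about support B = 201.7 N·m counterclockwise.
Reaction R at support A is upward at 0 m, arm 5.31 m → moment R × 5.31 clockwise.
For rotational equilibrium, R × 5.31 = 201.7, so R = 38 N.

R_A ≈ 38 N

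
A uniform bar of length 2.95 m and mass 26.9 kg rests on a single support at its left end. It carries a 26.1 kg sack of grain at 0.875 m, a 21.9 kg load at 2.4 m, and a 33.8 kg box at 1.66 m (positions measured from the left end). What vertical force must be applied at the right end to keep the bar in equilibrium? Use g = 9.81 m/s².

F ≈ 569 N

Take moments about the left end.
Beam weight: 26.9 × 9.81 = 263.9 N down at 1.475 m → arm 1.475 m, τ = 263.9 × 1.475 = 389.3 N·m clockwise.
Sack of grain: 26.1 × 9.81 = 256 N down at 0.875 m → arm 0.875 m, τ = 256 × 0.875 = 224 N·m clockwise.
Load: 21.9 × 9.81 = 214.8 N down at 2.4 m → arm 2.4 m, τ = 214.8 × 2.4 = 515.5 N·m clockwise.
Box: 33.8 × 9.81 = 331.6 N down at 1.66 m → arm 1.66 m, τ = 331.6 × 1.66 = 550.5 N·m clockwise.
Net moment of the loads = 1679 N·m clockwise.
The upward force F acts at the right end, arm 2.95 m, giving F × 2.95 counterclockwise.
Balancing moments: F × 2.95 = 1679, giving F = 1679 / 2.95 = 569 N.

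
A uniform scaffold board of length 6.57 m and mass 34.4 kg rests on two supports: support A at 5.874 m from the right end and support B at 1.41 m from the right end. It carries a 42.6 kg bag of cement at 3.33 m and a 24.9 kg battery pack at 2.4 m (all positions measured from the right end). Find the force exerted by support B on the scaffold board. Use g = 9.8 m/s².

Taking torques about support A:
Beam weight: 34.4 × 9.8 = 337.1 N down at 3.285 m → arm 2.589 m, τ = 337.1 × 2.589 = 872.8 N·m clockwise.
Bag of cement: 42.6 × 9.8 = 417.5 N down at 3.33 m → arm 2.544 m, τ = 417.5 × 2.544 = 1062 N·m clockwise.
Battery pack: 24.9 × 9.8 = 244 N down at 2.4 m → arm 3.474 m, τ = 244 × 3.474 = 847.7 N·m clockwise.
Net load moment about support A = 2782 N·m clockwise.
Reaction R at support B is upward at 1.41 m, arm 4.464 m → moment R × 4.464 counterclockwise.
Setting net torque to zero: R × 4.464 = 2782 → R = 623 N.

R_B ≈ 623 N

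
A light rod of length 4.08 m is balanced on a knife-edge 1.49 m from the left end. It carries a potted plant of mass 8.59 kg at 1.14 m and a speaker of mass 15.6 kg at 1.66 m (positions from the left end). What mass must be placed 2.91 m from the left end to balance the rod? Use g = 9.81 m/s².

Sum moments about the knife-edge (at 1.49 m from the left end) (the support reaction has zero arm there).
Potted plant: 8.59 × 9.81 = 84.27 N down at 1.14 m → arm 0.35 m, τ = 84.27 × 0.35 = 29.49 N·m counterclockwise.
Speaker: 15.6 × 9.81 = 153 N down at 1.66 m → arm 0.17 m, τ = 153 × 0.17 = 26.01 N·m clockwise.
Net moment of known loads = 3.48 N·m counterclockwise.
An unknown mass m at 2.91 m has arm 1.42 m; its moment is m·g·1.42 clockwise.
Στ = 0 ⇒ m × 9.81 × 1.42 = 3.48 ⇒ m = 3.48 / (9.81 × 1.42) = 0.25 kg.

m ≈ 0.25 kg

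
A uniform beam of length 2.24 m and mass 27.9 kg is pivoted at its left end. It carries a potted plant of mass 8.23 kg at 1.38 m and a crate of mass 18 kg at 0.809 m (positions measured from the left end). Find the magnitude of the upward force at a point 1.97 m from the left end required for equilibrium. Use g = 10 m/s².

Taking torques about the left end:
Beam weight: 27.9 × 10 = 279 N down at 1.12 m → arm 1.12 m, τ = 279 × 1.12 = 312.5 N·m clockwise.
Potted plant: 8.23 × 10 = 82.3 N down at 1.38 m → arm 1.38 m, τ = 82.3 × 1.38 = 113.6 N·m clockwise.
Crate: 18 × 10 = 180 N down at 0.809 m → arm 0.809 m, τ = 180 × 0.809 = 145.6 N·m clockwise.
Net moment of the loads = 571.7 N·m clockwise.
The upward force F acts at a point 1.97 m from the left end, arm 1.97 m, giving F × 1.97 counterclockwise.
Στ = 0 ⇒ F × 1.97 = 571.7 ⇒ F = 571.7 / 1.97 = 290 N.

F ≈ 290 N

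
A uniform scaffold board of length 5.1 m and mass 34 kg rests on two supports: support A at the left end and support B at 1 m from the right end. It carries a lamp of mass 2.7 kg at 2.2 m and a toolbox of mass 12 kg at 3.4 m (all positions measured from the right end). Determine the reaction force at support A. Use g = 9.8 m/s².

R_A ≈ 203 N

About support B:
Beam weight: 34 × 9.8 = 333.2 N down at 2.55 m → arm 1.55 m, τ = 333.2 × 1.55 = 516.5 N·m counterclockwise.
Lamp: 2.7 × 9.8 = 26.46 N down at 2.2 m → arm 1.2 m, τ = 26.46 × 1.2 = 31.75 N·m counterclockwise.
Toolbox: 12 × 9.8 = 117.6 N down at 3.4 m → arm 2.4 m, τ = 117.6 × 2.4 = 282.2 N·m counterclockwise.
Net load moment about support B = 830.5 N·m counterclockwise.
Reaction R at support A is upward at 5.1 m, arm 4.1 m → moment R × 4.1 clockwise.
Setting net torque to zero: R × 4.1 = 830.5 → R = 203 N.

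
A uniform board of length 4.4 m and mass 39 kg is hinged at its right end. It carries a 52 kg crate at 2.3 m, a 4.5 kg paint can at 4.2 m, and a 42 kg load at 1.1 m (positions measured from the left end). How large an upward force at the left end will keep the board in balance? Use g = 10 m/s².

F ≈ 760 N

Taking torques about the right end:
Beam weight: 39 × 10 = 390 N down at 2.2 m → arm 2.2 m, τ = 390 × 2.2 = 858 N·m counterclockwise.
Crate: 52 × 10 = 520 N down at 2.3 m → arm 2.1 m, τ = 520 × 2.1 = 1092 N·m counterclockwise.
Paint can: 4.5 × 10 = 45 N down at 4.2 m → arm 0.2 m, τ = 45 × 0.2 = 9 N·m counterclockwise.
Load: 42 × 10 = 420 N down at 1.1 m → arm 3.3 m, τ = 420 × 3.3 = 1386 N·m counterclockwise.
Net moment of the loads = 3345 N·m counterclockwise.
The upward force F acts at the left end, arm 4.4 m, giving F × 4.4 clockwise.
Στ = 0 ⇒ F × 4.4 = 3345 ⇒ F = 3345 / 4.4 = 760 N.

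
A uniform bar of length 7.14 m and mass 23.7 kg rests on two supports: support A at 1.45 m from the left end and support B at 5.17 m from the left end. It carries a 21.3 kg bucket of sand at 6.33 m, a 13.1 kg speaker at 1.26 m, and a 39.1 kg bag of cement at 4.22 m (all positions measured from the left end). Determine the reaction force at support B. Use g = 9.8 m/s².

R_B ≈ 685 N

Taking torques about support A:
Beam weight: 23.7 × 9.8 = 232.3 N down at 3.57 m → arm 2.12 m, τ = 232.3 × 2.12 = 492.5 N·m clockwise.
Bucket of sand: 21.3 × 9.8 = 208.7 N down at 6.33 m → arm 4.88 m, τ = 208.7 × 4.88 = 1018 N·m clockwise.
Speaker: 13.1 × 9.8 = 128.4 N down at 1.26 m → arm 0.19 m, τ = 128.4 × 0.19 = 24.4 N·m counterclockwise.
Bag of cement: 39.1 × 9.8 = 383.2 N down at 4.22 m → arm 2.77 m, τ = 383.2 × 2.77 = 1061 N·m clockwise.
Net load moment about support A = 2547 N·m clockwise.
Reaction R at support B is upward at 5.17 m, arm 3.72 m → moment R × 3.72 counterclockwise.
For rotational equilibrium, R × 3.72 = 2547, so R = 685 N.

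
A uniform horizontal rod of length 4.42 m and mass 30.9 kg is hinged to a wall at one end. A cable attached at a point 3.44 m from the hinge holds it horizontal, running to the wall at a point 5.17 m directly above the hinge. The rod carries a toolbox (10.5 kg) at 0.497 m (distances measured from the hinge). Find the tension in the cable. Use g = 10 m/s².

T ≈ 257 N

Sum moments about the hinge (the unknown hinge reaction has zero arm there).
Beam weight: 30.9 × 10 = 309 N down at 2.21 m → arm 2.21 m, τ = 309 × 2.21 = 682.9 N·m clockwise.
Toolbox: 10.5 × 10 = 105 N down at 0.497 m → arm 0.497 m, τ = 105 × 0.497 = 52.19 N·m clockwise.
Total clockwise load moment = 735.1 N·m.
The cable tension T acts at 3.44 m; only its component perpendicular to the rod, T sinθ, produces torque. sinθ = h/√(h²+d²) = 5.17/√(5.17²+3.44²) = 0.8325.
For rotational equilibrium, T × 3.44 × 0.8325 = 735.1, so T = 735.1 / 2.864 = 257 N.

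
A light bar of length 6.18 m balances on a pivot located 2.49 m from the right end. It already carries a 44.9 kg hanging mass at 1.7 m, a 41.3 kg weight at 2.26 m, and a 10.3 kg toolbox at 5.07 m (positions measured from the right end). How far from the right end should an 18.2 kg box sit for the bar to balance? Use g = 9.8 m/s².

x ≈ 3.5 m from the right end

Take moments about the pivot (at 2.49 m from the right end).
Hanging mass: 44.9 × 9.8 = 440 N down at 1.7 m → arm 0.79 m, τ = 440 × 0.79 = 347.6 N·m clockwise.
Weight: 41.3 × 9.8 = 404.7 N down at 2.26 m → arm 0.23 m, τ = 404.7 × 0.23 = 93.08 N·m clockwise.
Toolbox: 10.3 × 9.8 = 100.9 N down at 5.07 m → arm 2.58 m, τ = 100.9 × 2.58 = 260.3 N·m counterclockwise.
Net moment of existing loads = 180.4 N·m clockwise.
The box weighs 18.2 × 9.8 = 178.4 N and must supply an equal counterclockwise moment, so its lever arm about the pivot is 180.4 / 178.4 = 1.01 m.
That puts it at 2.49 + 1.01 = 3.5 m from the right end.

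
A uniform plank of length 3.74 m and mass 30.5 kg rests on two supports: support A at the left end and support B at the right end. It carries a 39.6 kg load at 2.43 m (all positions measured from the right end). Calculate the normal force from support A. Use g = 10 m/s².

R_A ≈ 410 N

Taking torques about support B:
Beam weight: 30.5 × 10 = 305 N down at 1.87 m → arm 1.87 m, τ = 305 × 1.87 = 570.4 N·m counterclockwise.
Load: 39.6 × 10 = 396 N down at 2.43 m → arm 2.43 m, τ = 396 × 2.43 = 962.3 N·m counterclockwise.
Net load moment about support B = 1533 N·m counterclockwise.
Reaction R at support A is upward at 3.74 m, arm 3.74 m → moment R × 3.74 clockwise.
Balancing moments: R × 3.74 = 1533, giving R = 410 N.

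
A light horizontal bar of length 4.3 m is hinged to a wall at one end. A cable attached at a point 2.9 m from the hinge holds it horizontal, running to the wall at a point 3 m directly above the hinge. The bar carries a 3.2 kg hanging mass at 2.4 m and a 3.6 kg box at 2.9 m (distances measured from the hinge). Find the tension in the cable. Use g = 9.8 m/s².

Taking torques about the hinge:
Hanging mass: 3.2 × 9.8 = 31.36 N down at 2.4 m → arm 2.4 m, τ = 31.36 × 2.4 = 75.26 N·m clockwise.
Box: 3.6 × 9.8 = 35.28 N down at 2.9 m → arm 2.9 m, τ = 35.28 × 2.9 = 102.3 N·m clockwise.
Total clockwise load moment = 177.6 N·m.
The cable tension T acts at 2.9 m; only its component perpendicular to the bar, T sinθ, produces torque. sinθ = h/√(h²+d²) = 3/√(3²+2.9²) = 0.719.
For rotational equilibrium, T × 2.9 × 0.719 = 177.6, so T = 177.6 / 2.085 = 85.2 N.

T ≈ 85.2 N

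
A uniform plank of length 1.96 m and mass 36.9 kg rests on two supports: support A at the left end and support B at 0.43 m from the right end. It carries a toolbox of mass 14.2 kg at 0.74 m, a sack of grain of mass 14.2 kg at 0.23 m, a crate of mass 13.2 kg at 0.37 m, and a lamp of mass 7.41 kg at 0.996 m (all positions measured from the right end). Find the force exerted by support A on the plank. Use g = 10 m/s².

R_A ≈ 165 N

About support B:
Beam weight: 36.9 × 10 = 369 N down at 0.98 m → arm 0.55 m, τ = 369 × 0.55 = 203 N·m counterclockwise.
Toolbox: 14.2 × 10 = 142 N down at 0.74 m → arm 0.31 m, τ = 142 × 0.31 = 44.02 N·m counterclockwise.
Sack of grain: 14.2 × 10 = 142 N down at 0.23 m → arm 0.2 m, τ = 142 × 0.2 = 28.4 N·m clockwise.
Crate: 13.2 × 10 = 132 N down at 0.37 m → arm 0.06 m, τ = 132 × 0.06 = 7.92 N·m clockwise.
Lamp: 7.41 × 10 = 74.1 N down at 0.996 m → arm 0.566 m, τ = 74.1 × 0.566 = 41.94 N·m counterclockwise.
Net load moment about support B = 252.6 N·m counterclockwise.
Reaction R at support A is upward at 1.96 m, arm 1.53 m → moment R × 1.53 clockwise.
Setting net torque to zero: R × 1.53 = 252.6 → R = 165 N.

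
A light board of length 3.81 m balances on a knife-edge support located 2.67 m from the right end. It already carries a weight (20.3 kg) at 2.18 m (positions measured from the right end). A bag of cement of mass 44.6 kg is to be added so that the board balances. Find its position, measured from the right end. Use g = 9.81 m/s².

Take moments about the knife-edge support (at 2.67 m from the right end).
Weight: 20.3 × 9.81 = 199.1 N down at 2.18 m → arm 0.49 m, τ = 199.1 × 0.49 = 97.56 N·m clockwise.
Net moment of existing loads = 97.56 N·m clockwise.
The bag of cement weighs 44.6 × 9.81 = 437.5 N and must supply an equal counterclockwise moment, so its lever arm about the knife-edge support is 97.56 / 437.5 = 0.223 m.
That puts it at 2.67 + 0.223 = 2.89 m from the right end.

x ≈ 2.89 m from the right end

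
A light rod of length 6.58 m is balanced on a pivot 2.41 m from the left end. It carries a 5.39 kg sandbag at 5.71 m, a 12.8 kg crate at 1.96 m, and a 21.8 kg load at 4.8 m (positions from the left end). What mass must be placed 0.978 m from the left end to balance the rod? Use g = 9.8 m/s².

Taking torques about the pivot (at 2.41 m from the left end):
Sandbag: 5.39 × 9.8 = 52.82 N down at 5.71 m → arm 3.3 m, τ = 52.82 × 3.3 = 174.3 N·m clockwise.
Crate: 12.8 × 9.8 = 125.4 N down at 1.96 m → arm 0.45 m, τ = 125.4 × 0.45 = 56.43 N·m counterclockwise.
Load: 21.8 × 9.8 = 213.6 N down at 4.8 m → arm 2.39 m, τ = 213.6 × 2.39 = 510.5 N·m clockwise.
Net moment of known loads = 628.4 N·m clockwise.
An unknown mass m at 0.978 m has arm 1.432 m; its moment is m·g·1.432 counterclockwise.
For rotational equilibrium, m × 9.8 × 1.432 = 628.4, so m = 628.4 / (9.8 × 1.432) = 44.8 kg.

m ≈ 44.8 kg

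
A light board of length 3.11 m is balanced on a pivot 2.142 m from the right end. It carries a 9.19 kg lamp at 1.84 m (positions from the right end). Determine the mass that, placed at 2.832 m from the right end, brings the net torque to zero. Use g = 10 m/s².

m ≈ 4.02 kg

Choose the pivot (at 2.142 m from the right end) as the axis so the support reaction has zero arm there.
Lamp: 9.19 × 10 = 91.9 N down at 1.84 m → arm 0.302 m, τ = 91.9 × 0.302 = 27.75 N·m clockwise.
Net moment of known loads = 27.75 N·m clockwise.
An unknown mass m at 2.832 m has arm 0.69 m; its moment is m·g·0.69 counterclockwise.
Balancing moments: m × 10 × 0.69 = 27.75, giving m = 27.75 / (10 × 0.69) = 4.02 kg.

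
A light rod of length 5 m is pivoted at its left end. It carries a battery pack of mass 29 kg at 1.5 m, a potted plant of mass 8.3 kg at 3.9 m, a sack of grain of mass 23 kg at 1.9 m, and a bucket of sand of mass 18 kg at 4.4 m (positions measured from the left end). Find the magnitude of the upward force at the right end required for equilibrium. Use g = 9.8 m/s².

Taking torques about the left end:
Battery pack: 29 × 9.8 = 284.2 N down at 1.5 m → arm 1.5 m, τ = 284.2 × 1.5 = 426.3 N·m clockwise.
Potted plant: 8.3 × 9.8 = 81.34 N down at 3.9 m → arm 3.9 m, τ = 81.34 × 3.9 = 317.2 N·m clockwise.
Sack of grain: 23 × 9.8 = 225.4 N down at 1.9 m → arm 1.9 m, τ = 225.4 × 1.9 = 428.3 N·m clockwise.
Bucket of sand: 18 × 9.8 = 176.4 N down at 4.4 m → arm 4.4 m, τ = 176.4 × 4.4 = 776.2 N·m clockwise.
Net moment of the loads = 1948 N·m clockwise.
The upward force F acts at the right end, arm 5 m, giving F × 5 counterclockwise.
Balancing moments: F × 5 = 1948, giving F = 1948 / 5 = 390 N.

F ≈ 390 N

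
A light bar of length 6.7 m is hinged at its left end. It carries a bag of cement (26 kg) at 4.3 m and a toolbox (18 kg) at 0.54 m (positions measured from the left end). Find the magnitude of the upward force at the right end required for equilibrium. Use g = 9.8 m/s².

Choose the left end as the axis so the unknown pivot reaction has zero arm there.
Bag of cement: 26 × 9.8 = 254.8 N down at 4.3 m → arm 4.3 m, τ = 254.8 × 4.3 = 1096 N·m clockwise.
Toolbox: 18 × 9.8 = 176.4 N down at 0.54 m → arm 0.54 m, τ = 176.4 × 0.54 = 95.26 N·m clockwise.
Net moment of the loads = 1191 N·m clockwise.
The upward force F acts at the right end, arm 6.7 m, giving F × 6.7 counterclockwise.
Balancing moments: F × 6.7 = 1191, giving F = 1191 / 6.7 = 178 N.

F ≈ 178 N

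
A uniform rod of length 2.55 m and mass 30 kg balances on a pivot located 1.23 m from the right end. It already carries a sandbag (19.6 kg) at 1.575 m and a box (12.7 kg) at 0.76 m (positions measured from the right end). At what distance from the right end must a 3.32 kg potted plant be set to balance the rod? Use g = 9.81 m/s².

About the pivot (at 1.23 m from the right end):
Beam weight: 30 × 9.81 = 294.3 N down at 1.275 m → arm 0.045 m, τ = 294.3 × 0.045 = 13.24 N·m counterclockwise.
Sandbag: 19.6 × 9.81 = 192.3 N down at 1.575 m → arm 0.345 m, τ = 192.3 × 0.345 = 66.34 N·m counterclockwise.
Box: 12.7 × 9.81 = 124.6 N down at 0.76 m → arm 0.47 m, τ = 124.6 × 0.47 = 58.56 N·m clockwise.
Net moment of existing loads = 21.02 N·m counterclockwise.
The potted plant weighs 3.32 × 9.81 = 32.57 N and must supply an equal clockwise moment, so its lever arm about the pivot is 21.02 / 32.57 = 0.645 m.
That puts it at 1.23 − 0.645 = 0.585 m from the right end.

x ≈ 0.585 m from the right end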